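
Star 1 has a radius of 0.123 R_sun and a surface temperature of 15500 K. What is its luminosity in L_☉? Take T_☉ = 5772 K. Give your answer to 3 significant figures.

L/L_☉ = (R/R_☉)² (T/T_☉)⁴ = (0.123)² × (15500/5772)⁴
       = 0.01513 × (2.685)⁴ = 0.01513 × 52.00 = 0.7867.

0.787 L_☉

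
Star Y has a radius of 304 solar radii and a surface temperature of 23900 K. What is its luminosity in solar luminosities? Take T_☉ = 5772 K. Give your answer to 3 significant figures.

2.72×10^7 solar luminosities

L/L_☉ = (R/R_☉)² (T/T_☉)⁴ = (304)² × (23900/5772)⁴
       = 9.242×10^4 × (4.141)⁴ = 9.242×10^4 × 294.0 = 2.717×10^7.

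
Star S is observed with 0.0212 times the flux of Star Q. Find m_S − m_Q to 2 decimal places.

m_S − m_Q = −2.5 log₁₀(F_S/F_Q) = −2.5 log₁₀(0.0212) = −2.5 × (-1.674) = 4.184.

4.18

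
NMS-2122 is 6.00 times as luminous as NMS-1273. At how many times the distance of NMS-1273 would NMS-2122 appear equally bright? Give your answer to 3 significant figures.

2.45

Equal flux requires L_NMS-2122/d_NMS-2122² = L_NMS-1273/d_NMS-1273², so d_NMS-2122/d_NMS-1273 = √(L_NMS-2122/L_NMS-1273)
= √(6.00) = 2.449.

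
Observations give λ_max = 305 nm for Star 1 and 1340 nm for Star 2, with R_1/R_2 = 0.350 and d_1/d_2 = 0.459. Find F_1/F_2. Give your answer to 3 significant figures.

217

Wien's law: T_1/T_2 = λ_2/λ_1 = 1340/305 = 4.393.
L_1/L_2 = (R_1/R_2)²(T_1/T_2)⁴ = (0.350)²(4.393)⁴ = 45.64.
F_1/F_2 = (L_1/L_2)/(d_1/d_2)² = 45.64/(0.459)² = 216.6.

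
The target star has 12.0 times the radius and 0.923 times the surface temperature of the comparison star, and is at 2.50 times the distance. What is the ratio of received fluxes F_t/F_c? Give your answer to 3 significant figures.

16.7

L_t/L_c = (R_t/R_c)²(T_t/T_c)⁴ = (12.0)² × (0.923)⁴ = 104.5.
F_t/F_c = (L_t/L_c)/(d_t/d_c)² = 104.5 / (2.50)² = 16.72.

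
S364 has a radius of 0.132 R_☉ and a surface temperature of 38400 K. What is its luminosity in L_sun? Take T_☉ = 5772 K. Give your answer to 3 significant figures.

34.1 L_sun

L/L_☉ = (R/R_☉)² (T/T_☉)⁴ = (0.132)² × (38400/5772)⁴
       = 0.01742 × (6.653)⁴ = 0.01742 × 1959 = 34.13.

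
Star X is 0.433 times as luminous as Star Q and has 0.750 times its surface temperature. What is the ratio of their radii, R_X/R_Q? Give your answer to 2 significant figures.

1.2

L ∝ R²T⁴ gives R ∝ √L / T², so
R_X/R_Q = √(0.433) / (0.750)² = 0.6580 / 0.5625 = 1.170.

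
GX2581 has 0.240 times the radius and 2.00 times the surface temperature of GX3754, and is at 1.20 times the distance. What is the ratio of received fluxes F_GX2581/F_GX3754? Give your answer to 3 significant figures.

0.640

L_GX2581/L_GX3754 = (R_GX2581/R_GX3754)²(T_GX2581/T_GX3754)⁴ = (0.240)² × (2.00)⁴ = 0.9216.
F_GX2581/F_GX3754 = (L_GX2581/L_GX3754)/(d_GX2581/d_GX3754)² = 0.9216 / (1.20)² = 0.6400.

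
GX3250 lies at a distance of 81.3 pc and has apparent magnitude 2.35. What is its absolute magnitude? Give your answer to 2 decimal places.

M = m − 5 log₁₀(d/10 pc) = 2.35 − 5 log₁₀(81.3/10)
  = 2.35 − 5 × 0.910 = 2.35 − 4.55 = -2.20.

-2.20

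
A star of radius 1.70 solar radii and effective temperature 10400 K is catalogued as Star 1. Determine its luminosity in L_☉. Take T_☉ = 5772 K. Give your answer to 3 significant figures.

30.5 L_☉

L/L_☉ = (R/R_☉)² (T/T_☉)⁴ = (1.70)² × (10400/5772)⁴
       = 2.890 × (1.802)⁴ = 2.890 × 10.54 = 30.46.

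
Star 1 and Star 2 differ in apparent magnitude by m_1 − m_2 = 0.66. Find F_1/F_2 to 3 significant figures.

0.545

F_1/F_2 = 10^(−(m_1 − m_2)/2.5) = 10^(-0.66/2.5) = 10^-0.264 = 0.5445.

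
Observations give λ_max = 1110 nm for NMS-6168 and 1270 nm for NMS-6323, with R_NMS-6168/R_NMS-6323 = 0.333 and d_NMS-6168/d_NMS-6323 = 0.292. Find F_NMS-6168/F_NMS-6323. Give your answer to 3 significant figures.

2.23

Wien's law: T_NMS-6168/T_NMS-6323 = λ_NMS-6323/λ_NMS-6168 = 1270/1110 = 1.144.
L_NMS-6168/L_NMS-6323 = (R_NMS-6168/R_NMS-6323)²(T_NMS-6168/T_NMS-6323)⁴ = (0.333)²(1.144)⁴ = 0.1900.
F_NMS-6168/F_NMS-6323 = (L_NMS-6168/L_NMS-6323)/(d_NMS-6168/d_NMS-6323)² = 0.1900/(0.292)² = 2.229.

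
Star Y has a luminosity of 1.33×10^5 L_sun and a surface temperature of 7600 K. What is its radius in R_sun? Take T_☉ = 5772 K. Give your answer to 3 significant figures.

R/R_☉ = √(L/L_☉) / (T/T_☉)² = √(1.33×10^5) / (1.317)²
       = 364.7 / 1.734 = 210.4.

210 R_sun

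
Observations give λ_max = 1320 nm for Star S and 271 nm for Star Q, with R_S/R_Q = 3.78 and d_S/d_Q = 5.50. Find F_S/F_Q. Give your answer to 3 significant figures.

Wien's law: T_S/T_Q = λ_Q/λ_S = 271/1320 = 0.2053.
L_S/L_Q = (R_S/R_Q)²(T_S/T_Q)⁴ = (3.78)²(0.2053)⁴ = 0.02538.
F_S/F_Q = (L_S/L_Q)/(d_S/d_Q)² = 0.02538/(5.50)² = 8.392×10^-4.

8.39×10^-4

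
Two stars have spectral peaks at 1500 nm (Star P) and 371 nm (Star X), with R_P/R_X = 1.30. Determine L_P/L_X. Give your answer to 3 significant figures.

0.00632

Wien's law gives T ∝ 1/λ_max, so T_P/T_X = λ_X/λ_P = 371/1500 = 0.2473.
Then L ∝ R²T⁴ gives L_P/L_X = (1.30)² × (0.2473)⁴ = 1.690 × 0.003742 = 0.006324.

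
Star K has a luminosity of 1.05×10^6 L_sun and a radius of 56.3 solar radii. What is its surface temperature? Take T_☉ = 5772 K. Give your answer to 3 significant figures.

T/T_☉ = (L/L_☉)^(1/4) / (R/R_☉)^(1/2)
T = 5772 × (1.05×10^6)^(1/4) / √(56.3) = 5772 × 32.01 / 7.503 = 2.462×10^4 K.

2.46×10^4 K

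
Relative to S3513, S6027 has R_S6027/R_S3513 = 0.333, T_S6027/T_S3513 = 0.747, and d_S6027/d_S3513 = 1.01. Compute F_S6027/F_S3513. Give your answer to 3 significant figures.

0.0338

L_S6027/L_S3513 = (R_S6027/R_S3513)²(T_S6027/T_S3513)⁴ = (0.333)² × (0.747)⁴ = 0.03453.
F_S6027/F_S3513 = (L_S6027/L_S3513)/(d_S6027/d_S3513)² = 0.03453 / (1.01)² = 0.03385.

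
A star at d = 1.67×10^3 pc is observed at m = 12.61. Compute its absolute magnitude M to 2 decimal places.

M = m − 5 log₁₀(d/10 pc) = 12.61 − 5 log₁₀(1.67×10^3/10)
  = 12.61 − 5 × 2.223 = 12.61 − 11.11 = 1.50.

1.50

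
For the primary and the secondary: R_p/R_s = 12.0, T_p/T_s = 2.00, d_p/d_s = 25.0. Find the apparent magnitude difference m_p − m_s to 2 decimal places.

-1.42

L_p/L_s = (12.0)²(2.00)⁴ = 2304.
F_p/F_s = (L_p/L_s)/(d_p/d_s)² = 2304/625.0 = 3.686.
m_p − m_s = −2.5 log₁₀(3.686) = -1.42.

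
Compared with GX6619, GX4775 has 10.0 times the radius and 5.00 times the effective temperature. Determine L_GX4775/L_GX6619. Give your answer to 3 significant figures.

From the Stefan–Boltzmann law, L ∝ R²T⁴, so
L_GX4775/L_GX6619 = (R_GX4775/R_GX6619)² (T_GX4775/T_GX6619)⁴ = (10.0)² × (5.00)⁴ = 100.0 × 625.0 = 6.250×10^4.

6.25×10^4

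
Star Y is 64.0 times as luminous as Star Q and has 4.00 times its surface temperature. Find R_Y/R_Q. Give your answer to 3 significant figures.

L ∝ R²T⁴ gives R ∝ √L / T², so
R_Y/R_Q = √(64.0) / (4.00)² = 8.000 / 16.00 = 0.5000.

0.500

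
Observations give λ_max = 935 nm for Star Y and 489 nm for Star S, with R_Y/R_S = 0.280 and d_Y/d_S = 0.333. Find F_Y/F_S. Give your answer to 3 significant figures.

0.0529

Wien's law: T_Y/T_S = λ_S/λ_Y = 489/935 = 0.5230.
L_Y/L_S = (R_Y/R_S)²(T_Y/T_S)⁴ = (0.280)²(0.5230)⁴ = 0.005866.
F_Y/F_S = (L_Y/L_S)/(d_Y/d_S)² = 0.005866/(0.333)² = 0.05290.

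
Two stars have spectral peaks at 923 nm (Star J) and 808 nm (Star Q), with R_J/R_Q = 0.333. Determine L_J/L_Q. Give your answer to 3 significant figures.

0.0651

Wien's law gives T ∝ 1/λ_max, so T_J/T_Q = λ_Q/λ_J = 808/923 = 0.8754.
Then L ∝ R²T⁴ gives L_J/L_Q = (0.333)² × (0.8754)⁴ = 0.1109 × 0.5873 = 0.06512.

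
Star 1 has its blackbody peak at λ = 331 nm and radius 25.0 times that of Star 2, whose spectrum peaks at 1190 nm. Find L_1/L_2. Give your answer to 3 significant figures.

Wien's law gives T ∝ 1/λ_max, so T_1/T_2 = λ_2/λ_1 = 1190/331 = 3.595.
Then L ∝ R²T⁴ gives L_1/L_2 = (25.0)² × (3.595)⁴ = 625.0 × 167.1 = 1.044×10^5.

1.04×10^5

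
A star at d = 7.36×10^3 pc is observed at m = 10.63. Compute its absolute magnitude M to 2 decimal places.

-3.70

M = m − 5 log₁₀(d/10 pc) = 10.63 − 5 log₁₀(7.36×10^3/10)
  = 10.63 − 5 × 2.867 = 10.63 − 14.33 = -3.70.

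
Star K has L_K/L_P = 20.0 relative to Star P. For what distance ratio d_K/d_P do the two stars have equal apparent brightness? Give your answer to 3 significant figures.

4.47

Equal flux requires L_K/d_K² = L_P/d_P², so d_K/d_P = √(L_K/L_P)
= √(20.0) = 4.472.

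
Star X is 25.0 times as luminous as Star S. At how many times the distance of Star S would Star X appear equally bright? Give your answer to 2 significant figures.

Equal flux requires L_X/d_X² = L_S/d_S², so d_X/d_S = √(L_X/L_S)
= √(25.0) = 5.000.

5.0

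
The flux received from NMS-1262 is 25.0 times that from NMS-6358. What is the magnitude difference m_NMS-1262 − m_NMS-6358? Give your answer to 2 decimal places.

m_NMS-1262 − m_NMS-6358 = −2.5 log₁₀(F_NMS-1262/F_NMS-6358) = −2.5 log₁₀(25.0) = −2.5 × (1.398) = -3.495.

-3.49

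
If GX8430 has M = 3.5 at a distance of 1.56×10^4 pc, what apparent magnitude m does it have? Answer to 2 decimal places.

m = M + 5 log₁₀(d/10 pc) = 3.5 + 5 log₁₀(1.56×10^4/10)
  = 3.5 + 5 × 3.193 = 3.5 + 15.97 = 19.47.

19.47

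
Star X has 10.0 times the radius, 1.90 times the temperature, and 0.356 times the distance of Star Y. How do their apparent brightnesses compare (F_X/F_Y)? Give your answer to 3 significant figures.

L_X/L_Y = (R_X/R_Y)²(T_X/T_Y)⁴ = (10.0)² × (1.90)⁴ = 1303.
F_X/F_Y = (L_X/L_Y)/(d_X/d_Y)² = 1303 / (0.356)² = 1.028×10^4.

1.03×10^4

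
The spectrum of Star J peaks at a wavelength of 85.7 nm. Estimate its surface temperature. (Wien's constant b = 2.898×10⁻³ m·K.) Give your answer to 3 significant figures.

T = b/λ_max = 2.898×10⁻³ / (85.7×10⁻⁹) = 3.382×10^4 K.

3.38×10^4 K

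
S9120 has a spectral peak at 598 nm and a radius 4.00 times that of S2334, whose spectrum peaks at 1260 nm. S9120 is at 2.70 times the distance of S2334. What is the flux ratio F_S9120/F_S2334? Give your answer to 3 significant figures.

Wien's law: T_S9120/T_S2334 = λ_S2334/λ_S9120 = 1260/598 = 2.107.
L_S9120/L_S2334 = (R_S9120/R_S2334)²(T_S9120/T_S2334)⁴ = (4.00)²(2.107)⁴ = 315.4.
F_S9120/F_S2334 = (L_S9120/L_S2334)/(d_S9120/d_S2334)² = 315.4/(2.70)² = 43.26.

43.3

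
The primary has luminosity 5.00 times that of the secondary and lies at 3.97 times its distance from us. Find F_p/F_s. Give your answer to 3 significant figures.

F = L/(4πd²), so F_p/F_s = (L_p/L_s) / (d_p/d_s)²
= 5.00 / (3.97)² = 5.00 / 15.76 = 0.3172.

0.317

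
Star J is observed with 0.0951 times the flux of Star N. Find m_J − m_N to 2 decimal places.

2.55

m_J − m_N = −2.5 log₁₀(F_J/F_N) = −2.5 log₁₀(0.0951) = −2.5 × (-1.022) = 2.555.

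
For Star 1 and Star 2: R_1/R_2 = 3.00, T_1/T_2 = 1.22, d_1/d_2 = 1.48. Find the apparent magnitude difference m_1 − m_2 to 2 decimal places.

L_1/L_2 = (3.00)²(1.22)⁴ = 19.94.
F_1/F_2 = (L_1/L_2)/(d_1/d_2)² = 19.94/2.190 = 9.102.
m_1 − m_2 = −2.5 log₁₀(9.102) = -2.40.

-2.40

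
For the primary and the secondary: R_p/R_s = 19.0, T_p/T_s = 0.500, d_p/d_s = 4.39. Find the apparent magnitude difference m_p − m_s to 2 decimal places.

-0.17

L_p/L_s = (19.0)²(0.500)⁴ = 22.56.
F_p/F_s = (L_p/L_s)/(d_p/d_s)² = 22.56/19.27 = 1.171.
m_p − m_s = −2.5 log₁₀(1.171) = -0.17.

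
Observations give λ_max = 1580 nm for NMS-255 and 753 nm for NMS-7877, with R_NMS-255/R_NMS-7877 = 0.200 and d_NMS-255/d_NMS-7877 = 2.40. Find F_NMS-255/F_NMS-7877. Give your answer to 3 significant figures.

Wien's law: T_NMS-255/T_NMS-7877 = λ_NMS-7877/λ_NMS-255 = 753/1580 = 0.4766.
L_NMS-255/L_NMS-7877 = (R_NMS-255/R_NMS-7877)²(T_NMS-255/T_NMS-7877)⁴ = (0.200)²(0.4766)⁴ = 0.002064.
F_NMS-255/F_NMS-7877 = (L_NMS-255/L_NMS-7877)/(d_NMS-255/d_NMS-7877)² = 0.002064/(2.40)² = 3.583×10^-4.

3.58×10^-4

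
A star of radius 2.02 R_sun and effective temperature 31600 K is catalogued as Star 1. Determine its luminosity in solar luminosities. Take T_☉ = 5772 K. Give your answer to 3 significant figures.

3.67×10^3 solar luminosities

L/L_☉ = (R/R_☉)² (T/T_☉)⁴ = (2.02)² × (31600/5772)⁴
       = 4.080 × (5.475)⁴ = 4.080 × 898.3 = 3666.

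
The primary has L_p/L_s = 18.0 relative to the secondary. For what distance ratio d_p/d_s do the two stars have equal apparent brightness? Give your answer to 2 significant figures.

Equal flux requires L_p/d_p² = L_s/d_s², so d_p/d_s = √(L_p/L_s)
= √(18.0) = 4.243.

4.2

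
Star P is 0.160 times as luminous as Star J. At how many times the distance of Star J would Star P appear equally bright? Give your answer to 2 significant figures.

0.40

Equal flux requires L_P/d_P² = L_J/d_J², so d_P/d_J = √(L_P/L_J)
= √(0.160) = 0.4000.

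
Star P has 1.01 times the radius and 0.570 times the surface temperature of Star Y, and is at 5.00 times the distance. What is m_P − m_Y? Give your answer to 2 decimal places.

5.91

L_P/L_Y = (1.01)²(0.570)⁴ = 0.1077.
F_P/F_Y = (L_P/L_Y)/(d_P/d_Y)² = 0.1077/25.00 = 0.004307.
m_P − m_Y = −2.5 log₁₀(0.004307) = 5.91.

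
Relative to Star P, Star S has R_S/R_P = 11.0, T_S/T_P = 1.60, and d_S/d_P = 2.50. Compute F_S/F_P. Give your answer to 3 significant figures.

127

L_S/L_P = (R_S/R_P)²(T_S/T_P)⁴ = (11.0)² × (1.60)⁴ = 793.0.
F_S/F_P = (L_S/L_P)/(d_S/d_P)² = 793.0 / (2.50)² = 126.9.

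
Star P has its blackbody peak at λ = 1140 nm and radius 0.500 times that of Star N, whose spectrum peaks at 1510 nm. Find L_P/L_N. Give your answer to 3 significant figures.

0.770

Wien's law gives T ∝ 1/λ_max, so T_P/T_N = λ_N/λ_P = 1510/1140 = 1.325.
Then L ∝ R²T⁴ gives L_P/L_N = (0.500)² × (1.325)⁴ = 0.2500 × 3.078 = 0.7695.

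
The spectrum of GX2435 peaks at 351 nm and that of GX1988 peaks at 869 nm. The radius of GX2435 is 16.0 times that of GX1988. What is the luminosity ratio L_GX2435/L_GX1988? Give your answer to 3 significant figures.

9.62×10^3

Wien's law gives T ∝ 1/λ_max, so T_GX2435/T_GX1988 = λ_GX1988/λ_GX2435 = 869/351 = 2.476.
Then L ∝ R²T⁴ gives L_GX2435/L_GX1988 = (16.0)² × (2.476)⁴ = 256.0 × 37.57 = 9618.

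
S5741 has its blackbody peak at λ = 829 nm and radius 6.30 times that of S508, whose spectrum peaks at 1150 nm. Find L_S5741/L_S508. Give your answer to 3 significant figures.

147

Wien's law gives T ∝ 1/λ_max, so T_S5741/T_S508 = λ_S508/λ_S5741 = 1150/829 = 1.387.
Then L ∝ R²T⁴ gives L_S5741/L_S508 = (6.30)² × (1.387)⁴ = 39.69 × 3.703 = 147.0.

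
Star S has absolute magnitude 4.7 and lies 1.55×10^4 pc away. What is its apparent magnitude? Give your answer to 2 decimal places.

20.65

m = M + 5 log₁₀(d/10 pc) = 4.7 + 5 log₁₀(1.55×10^4/10)
  = 4.7 + 5 × 3.190 = 4.7 + 15.95 = 20.65.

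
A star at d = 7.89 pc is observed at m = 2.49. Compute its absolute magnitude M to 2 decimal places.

3.00

M = m − 5 log₁₀(d/10 pc) = 2.49 − 5 log₁₀(7.89/10)
  = 2.49 − 5 × -0.103 = 2.49 − -0.51 = 3.00.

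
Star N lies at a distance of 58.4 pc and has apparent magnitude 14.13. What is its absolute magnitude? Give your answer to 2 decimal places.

10.30

M = m − 5 log₁₀(d/10 pc) = 14.13 − 5 log₁₀(58.4/10)
  = 14.13 − 5 × 0.766 = 14.13 − 3.83 = 10.30.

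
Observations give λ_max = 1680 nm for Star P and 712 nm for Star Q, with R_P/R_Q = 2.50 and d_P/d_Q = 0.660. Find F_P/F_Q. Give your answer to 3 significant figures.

0.463

Wien's law: T_P/T_Q = λ_Q/λ_P = 712/1680 = 0.4238.
L_P/L_Q = (R_P/R_Q)²(T_P/T_Q)⁴ = (2.50)²(0.4238)⁴ = 0.2016.
F_P/F_Q = (L_P/L_Q)/(d_P/d_Q)² = 0.2016/(0.660)² = 0.4629.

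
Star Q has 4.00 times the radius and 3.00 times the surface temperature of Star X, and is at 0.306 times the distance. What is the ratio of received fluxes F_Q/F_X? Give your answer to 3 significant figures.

1.38×10^4

L_Q/L_X = (R_Q/R_X)²(T_Q/T_X)⁴ = (4.00)² × (3.00)⁴ = 1296.
F_Q/F_X = (L_Q/L_X)/(d_Q/d_X)² = 1296 / (0.306)² = 1.384×10^4.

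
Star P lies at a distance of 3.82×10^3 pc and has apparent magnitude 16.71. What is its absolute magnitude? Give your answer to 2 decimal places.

M = m − 5 log₁₀(d/10 pc) = 16.71 − 5 log₁₀(3.82×10^3/10)
  = 16.71 − 5 × 2.582 = 16.71 − 12.91 = 3.80.

3.80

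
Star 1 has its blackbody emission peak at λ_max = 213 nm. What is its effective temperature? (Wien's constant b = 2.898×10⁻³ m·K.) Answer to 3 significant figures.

T = b/λ_max = 2.898×10⁻³ / (213×10⁻⁹) = 1.361×10^4 K.

1.36×10^4 K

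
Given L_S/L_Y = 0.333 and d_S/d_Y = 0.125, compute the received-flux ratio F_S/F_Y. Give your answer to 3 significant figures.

21.3

F = L/(4πd²), so F_S/F_Y = (L_S/L_Y) / (d_S/d_Y)²
= 0.333 / (0.125)² = 0.333 / 0.01562 = 21.31.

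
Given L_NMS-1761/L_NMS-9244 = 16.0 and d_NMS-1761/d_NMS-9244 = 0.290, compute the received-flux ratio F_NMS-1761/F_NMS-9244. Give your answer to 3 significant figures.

F = L/(4πd²), so F_NMS-1761/F_NMS-9244 = (L_NMS-1761/L_NMS-9244) / (d_NMS-1761/d_NMS-9244)²
= 16.0 / (0.290)² = 16.0 / 0.08410 = 190.2.

190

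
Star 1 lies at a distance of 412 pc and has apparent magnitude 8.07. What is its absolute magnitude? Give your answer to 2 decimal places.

-0.00

M = m − 5 log₁₀(d/10 pc) = 8.07 − 5 log₁₀(412/10)
  = 8.07 − 5 × 1.615 = 8.07 − 8.07 = -0.00.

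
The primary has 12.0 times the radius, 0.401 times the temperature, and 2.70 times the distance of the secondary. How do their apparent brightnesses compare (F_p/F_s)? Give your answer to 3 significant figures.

L_p/L_s = (R_p/R_s)²(T_p/T_s)⁴ = (12.0)² × (0.401)⁴ = 3.723.
F_p/F_s = (L_p/L_s)/(d_p/d_s)² = 3.723 / (2.70)² = 0.5108.

0.511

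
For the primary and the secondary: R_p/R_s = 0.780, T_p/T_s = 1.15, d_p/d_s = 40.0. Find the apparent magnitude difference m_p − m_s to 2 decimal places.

7.94

L_p/L_s = (0.780)²(1.15)⁴ = 1.064.
F_p/F_s = (L_p/L_s)/(d_p/d_s)² = 1.064/1600 = 6.651×10^-4.
m_p − m_s = −2.5 log₁₀(6.651×10^-4) = 7.94.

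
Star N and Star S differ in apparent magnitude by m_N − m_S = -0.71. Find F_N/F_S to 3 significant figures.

1.92

F_N/F_S = 10^(−(m_N − m_S)/2.5) = 10^(0.71/2.5) = 10^0.284 = 1.923.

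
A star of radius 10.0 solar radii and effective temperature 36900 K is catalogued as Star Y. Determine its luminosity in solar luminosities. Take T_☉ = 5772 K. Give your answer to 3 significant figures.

1.67×10^5 solar luminosities

L/L_☉ = (R/R_☉)² (T/T_☉)⁴ = (10.0)² × (36900/5772)⁴
       = 100.0 × (6.393)⁴ = 100.0 × 1670 = 1.670×10^5.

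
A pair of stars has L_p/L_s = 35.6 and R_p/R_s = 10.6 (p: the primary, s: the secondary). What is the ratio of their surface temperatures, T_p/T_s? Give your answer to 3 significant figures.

0.750

L ∝ R²T⁴ gives T ∝ (L/R²)^(1/4), so
T_p/T_s = (35.6 / 10.6²)^(1/4) = (0.3168)^(1/4) = 0.7503.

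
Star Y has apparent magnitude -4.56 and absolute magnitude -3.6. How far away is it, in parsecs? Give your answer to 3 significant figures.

m − M = 5 log₁₀(d/10 pc)
-4.56 − (-3.6) = -0.96 = 5 log₁₀(d/10)
d = 10 × 10^(-0.96/5) = 10 × 10^-0.192 = 6.427 pc.

6.43 pc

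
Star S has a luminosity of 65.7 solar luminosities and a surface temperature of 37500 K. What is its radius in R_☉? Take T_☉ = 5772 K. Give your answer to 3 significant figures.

R/R_☉ = √(L/L_☉) / (T/T_☉)² = √(65.7) / (6.497)²
       = 8.106 / 42.21 = 0.1920.

0.192 R_☉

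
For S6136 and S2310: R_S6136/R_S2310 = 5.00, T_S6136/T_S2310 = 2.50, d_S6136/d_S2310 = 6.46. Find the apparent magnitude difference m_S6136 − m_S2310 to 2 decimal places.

-3.42

L_S6136/L_S2310 = (5.00)²(2.50)⁴ = 976.6.
F_S6136/F_S2310 = (L_S6136/L_S2310)/(d_S6136/d_S2310)² = 976.6/41.73 = 23.40.
m_S6136 − m_S2310 = −2.5 log₁₀(23.40) = -3.42.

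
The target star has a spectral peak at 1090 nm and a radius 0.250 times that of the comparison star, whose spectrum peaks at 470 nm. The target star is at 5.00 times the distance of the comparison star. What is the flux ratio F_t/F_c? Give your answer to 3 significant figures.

Wien's law: T_t/T_c = λ_c/λ_t = 470/1090 = 0.4312.
L_t/L_c = (R_t/R_c)²(T_t/T_c)⁴ = (0.250)²(0.4312)⁴ = 0.002161.
F_t/F_c = (L_t/L_c)/(d_t/d_c)² = 0.002161/(5.00)² = 8.642×10^-5.

8.64×10^-5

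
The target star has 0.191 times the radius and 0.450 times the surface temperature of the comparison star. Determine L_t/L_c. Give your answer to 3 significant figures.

0.00150

From the Stefan–Boltzmann law, L ∝ R²T⁴, so
L_t/L_c = (R_t/R_c)² (T_t/T_c)⁴ = (0.191)² × (0.450)⁴ = 0.03648 × 0.04101 = 0.001496.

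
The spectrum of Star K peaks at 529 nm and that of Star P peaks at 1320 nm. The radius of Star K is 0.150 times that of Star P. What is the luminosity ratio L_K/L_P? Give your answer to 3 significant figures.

Wien's law gives T ∝ 1/λ_max, so T_K/T_P = λ_P/λ_K = 1320/529 = 2.495.
Then L ∝ R²T⁴ gives L_K/L_P = (0.150)² × (2.495)⁴ = 0.02250 × 38.77 = 0.8723.

0.872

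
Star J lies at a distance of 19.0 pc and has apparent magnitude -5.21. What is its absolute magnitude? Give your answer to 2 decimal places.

M = m − 5 log₁₀(d/10 pc) = -5.21 − 5 log₁₀(19.0/10)
  = -5.21 − 5 × 0.279 = -5.21 − 1.39 = -6.60.

-6.60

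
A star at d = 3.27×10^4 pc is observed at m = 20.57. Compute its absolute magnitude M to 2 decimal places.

M = m − 5 log₁₀(d/10 pc) = 20.57 − 5 log₁₀(3.27×10^4/10)
  = 20.57 − 5 × 3.515 = 20.57 − 17.57 = 3.00.

3.00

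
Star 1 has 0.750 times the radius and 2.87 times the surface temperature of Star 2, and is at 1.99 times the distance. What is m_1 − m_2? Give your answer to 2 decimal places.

-2.46

L_1/L_2 = (0.750)²(2.87)⁴ = 38.16.
F_1/F_2 = (L_1/L_2)/(d_1/d_2)² = 38.16/3.960 = 9.637.
m_1 − m_2 = −2.5 log₁₀(9.637) = -2.46.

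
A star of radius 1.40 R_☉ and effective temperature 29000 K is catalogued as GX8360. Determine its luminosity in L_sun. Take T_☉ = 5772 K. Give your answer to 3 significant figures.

1.25×10^3 L_sun

L/L_☉ = (R/R_☉)² (T/T_☉)⁴ = (1.40)² × (29000/5772)⁴
       = 1.960 × (5.024)⁴ = 1.960 × 637.2 = 1249.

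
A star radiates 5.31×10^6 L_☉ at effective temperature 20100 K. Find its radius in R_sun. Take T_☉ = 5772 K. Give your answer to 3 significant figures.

R/R_☉ = √(L/L_☉) / (T/T_☉)² = √(5.31×10^6) / (3.482)²
       = 2304 / 12.13 = 190.0.

190 R_sun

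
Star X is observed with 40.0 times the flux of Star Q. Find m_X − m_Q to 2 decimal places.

m_X − m_Q = −2.5 log₁₀(F_X/F_Q) = −2.5 log₁₀(40.0) = −2.5 × (1.602) = -4.005.

-4.01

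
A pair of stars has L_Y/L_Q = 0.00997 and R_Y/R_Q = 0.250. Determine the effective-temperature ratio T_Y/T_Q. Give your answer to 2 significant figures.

0.63

L ∝ R²T⁴ gives T ∝ (L/R²)^(1/4), so
T_Y/T_Q = (0.00997 / 0.250²)^(1/4) = (0.1595)^(1/4) = 0.6320.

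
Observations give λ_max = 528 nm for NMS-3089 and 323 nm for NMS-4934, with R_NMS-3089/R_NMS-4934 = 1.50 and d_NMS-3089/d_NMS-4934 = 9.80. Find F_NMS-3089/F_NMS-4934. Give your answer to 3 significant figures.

Wien's law: T_NMS-3089/T_NMS-4934 = λ_NMS-4934/λ_NMS-3089 = 323/528 = 0.6117.
L_NMS-3089/L_NMS-4934 = (R_NMS-3089/R_NMS-4934)²(T_NMS-3089/T_NMS-4934)⁴ = (1.50)²(0.6117)⁴ = 0.3151.
F_NMS-3089/F_NMS-4934 = (L_NMS-3089/L_NMS-4934)/(d_NMS-3089/d_NMS-4934)² = 0.3151/(9.80)² = 0.003281.

0.00328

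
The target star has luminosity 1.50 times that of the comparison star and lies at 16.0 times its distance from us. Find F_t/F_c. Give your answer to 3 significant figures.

F = L/(4πd²), so F_t/F_c = (L_t/L_c) / (d_t/d_c)²
= 1.50 / (16.0)² = 1.50 / 256.0 = 0.005859.

0.00586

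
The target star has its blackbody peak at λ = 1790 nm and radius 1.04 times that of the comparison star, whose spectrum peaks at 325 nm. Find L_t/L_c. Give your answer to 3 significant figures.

0.00118

Wien's law gives T ∝ 1/λ_max, so T_t/T_c = λ_c/λ_t = 325/1790 = 0.1816.
Then L ∝ R²T⁴ gives L_t/L_c = (1.04)² × (0.1816)⁴ = 1.082 × 0.001087 = 0.001175.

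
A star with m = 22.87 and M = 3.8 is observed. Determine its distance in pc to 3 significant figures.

6.52×10^4 pc

m − M = 5 log₁₀(d/10 pc)
22.87 − (3.8) = 19.07 = 5 log₁₀(d/10)
d = 10 × 10^(19.07/5) = 10 × 10^3.814 = 6.516×10^4 pc.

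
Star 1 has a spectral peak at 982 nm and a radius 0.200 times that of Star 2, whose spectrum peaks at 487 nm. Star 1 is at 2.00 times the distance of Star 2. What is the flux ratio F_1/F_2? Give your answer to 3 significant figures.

6.05×10^-4

Wien's law: T_1/T_2 = λ_2/λ_1 = 487/982 = 0.4959.
L_1/L_2 = (R_1/R_2)²(T_1/T_2)⁴ = (0.200)²(0.4959)⁴ = 0.002420.
F_1/F_2 = (L_1/L_2)/(d_1/d_2)² = 0.002420/(2.00)² = 6.049×10^-4.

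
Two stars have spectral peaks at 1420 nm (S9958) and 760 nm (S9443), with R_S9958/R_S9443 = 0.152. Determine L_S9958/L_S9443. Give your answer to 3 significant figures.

Wien's law gives T ∝ 1/λ_max, so T_S9958/T_S9443 = λ_S9443/λ_S9958 = 760/1420 = 0.5352.
Then L ∝ R²T⁴ gives L_S9958/L_S9443 = (0.152)² × (0.5352)⁴ = 0.02310 × 0.08205 = 0.001896.

0.00190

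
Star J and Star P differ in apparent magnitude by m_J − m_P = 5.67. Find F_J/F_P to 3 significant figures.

0.00540

F_J/F_P = 10^(−(m_J − m_P)/2.5) = 10^(-5.67/2.5) = 10^-2.268 = 0.005395.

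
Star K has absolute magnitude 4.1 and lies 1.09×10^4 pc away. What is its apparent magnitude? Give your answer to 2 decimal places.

m = M + 5 log₁₀(d/10 pc) = 4.1 + 5 log₁₀(1.09×10^4/10)
  = 4.1 + 5 × 3.037 = 4.1 + 15.19 = 19.29.

19.29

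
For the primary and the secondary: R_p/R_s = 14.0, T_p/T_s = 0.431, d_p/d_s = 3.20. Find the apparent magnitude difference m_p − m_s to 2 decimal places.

L_p/L_s = (14.0)²(0.431)⁴ = 6.763.
F_p/F_s = (L_p/L_s)/(d_p/d_s)² = 6.763/10.24 = 0.6605.
m_p − m_s = −2.5 log₁₀(0.6605) = 0.45.

0.45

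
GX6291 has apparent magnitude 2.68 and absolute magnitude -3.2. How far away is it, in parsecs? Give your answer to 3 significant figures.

150 pc

m − M = 5 log₁₀(d/10 pc)
2.68 − (-3.2) = 5.88 = 5 log₁₀(d/10)
d = 10 × 10^(5.88/5) = 10 × 10^1.176 = 150.0 pc.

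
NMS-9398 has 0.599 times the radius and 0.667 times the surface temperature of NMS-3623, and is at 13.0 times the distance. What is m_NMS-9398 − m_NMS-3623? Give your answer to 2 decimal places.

L_NMS-9398/L_NMS-3623 = (0.599)²(0.667)⁴ = 0.07102.
F_NMS-9398/F_NMS-3623 = (L_NMS-9398/L_NMS-3623)/(d_NMS-9398/d_NMS-3623)² = 0.07102/169.0 = 4.202×10^-4.
m_NMS-9398 − m_NMS-3623 = −2.5 log₁₀(4.202×10^-4) = 8.44.

8.44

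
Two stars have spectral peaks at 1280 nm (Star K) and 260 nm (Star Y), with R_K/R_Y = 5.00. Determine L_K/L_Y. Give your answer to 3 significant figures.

0.0426

Wien's law gives T ∝ 1/λ_max, so T_K/T_Y = λ_Y/λ_K = 260/1280 = 0.2031.
Then L ∝ R²T⁴ gives L_K/L_Y = (5.00)² × (0.2031)⁴ = 25.00 × 0.001702 = 0.04256.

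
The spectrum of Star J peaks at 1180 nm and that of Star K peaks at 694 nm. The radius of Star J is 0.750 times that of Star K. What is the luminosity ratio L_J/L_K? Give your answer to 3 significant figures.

0.0673

Wien's law gives T ∝ 1/λ_max, so T_J/T_K = λ_K/λ_J = 694/1180 = 0.5881.
Then L ∝ R²T⁴ gives L_J/L_K = (0.750)² × (0.5881)⁴ = 0.5625 × 0.1196 = 0.06730.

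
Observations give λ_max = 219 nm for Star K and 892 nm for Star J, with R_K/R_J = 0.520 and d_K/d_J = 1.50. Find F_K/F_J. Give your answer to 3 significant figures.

33.1

Wien's law: T_K/T_J = λ_J/λ_K = 892/219 = 4.073.
L_K/L_J = (R_K/R_J)²(T_K/T_J)⁴ = (0.520)²(4.073)⁴ = 74.42.
F_K/F_J = (L_K/L_J)/(d_K/d_J)² = 74.42/(1.50)² = 33.08.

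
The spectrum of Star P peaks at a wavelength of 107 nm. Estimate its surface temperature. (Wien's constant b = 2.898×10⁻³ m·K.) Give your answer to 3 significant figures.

T = b/λ_max = 2.898×10⁻³ / (107×10⁻⁹) = 2.708×10^4 K.

2.71×10^4 K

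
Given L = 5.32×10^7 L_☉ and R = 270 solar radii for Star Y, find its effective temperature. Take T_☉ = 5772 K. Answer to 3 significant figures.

T/T_☉ = (L/L_☉)^(1/4) / (R/R_☉)^(1/2)
T = 5772 × (5.32×10^7)^(1/4) / √(270) = 5772 × 85.40 / 16.43 = 3.000×10^4 K.

3.00×10^4 K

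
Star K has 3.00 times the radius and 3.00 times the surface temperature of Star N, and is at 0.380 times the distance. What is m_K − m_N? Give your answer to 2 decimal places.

-9.26

L_K/L_N = (3.00)²(3.00)⁴ = 729.0.
F_K/F_N = (L_K/L_N)/(d_K/d_N)² = 729.0/0.1444 = 5048.
m_K − m_N = −2.5 log₁₀(5048) = -9.26.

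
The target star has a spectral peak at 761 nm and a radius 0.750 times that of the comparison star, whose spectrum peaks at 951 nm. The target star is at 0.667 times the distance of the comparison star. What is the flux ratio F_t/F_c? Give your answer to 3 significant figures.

3.08

Wien's law: T_t/T_c = λ_c/λ_t = 951/761 = 1.250.
L_t/L_c = (R_t/R_c)²(T_t/T_c)⁴ = (0.750)²(1.250)⁴ = 1.372.
F_t/F_c = (L_t/L_c)/(d_t/d_c)² = 1.372/(0.667)² = 3.084.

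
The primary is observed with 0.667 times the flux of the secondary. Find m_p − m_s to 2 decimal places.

m_p − m_s = −2.5 log₁₀(F_p/F_s) = −2.5 log₁₀(0.667) = −2.5 × (-0.176) = 0.440.

0.44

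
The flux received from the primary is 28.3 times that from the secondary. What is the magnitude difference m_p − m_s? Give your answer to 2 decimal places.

m_p − m_s = −2.5 log₁₀(F_p/F_s) = −2.5 log₁₀(28.3) = −2.5 × (1.452) = -3.629.

-3.63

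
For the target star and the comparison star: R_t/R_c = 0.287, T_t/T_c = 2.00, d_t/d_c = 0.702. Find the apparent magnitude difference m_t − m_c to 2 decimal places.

L_t/L_c = (0.287)²(2.00)⁴ = 1.318.
F_t/F_c = (L_t/L_c)/(d_t/d_c)² = 1.318/0.4928 = 2.674.
m_t − m_c = −2.5 log₁₀(2.674) = -1.07.

-1.07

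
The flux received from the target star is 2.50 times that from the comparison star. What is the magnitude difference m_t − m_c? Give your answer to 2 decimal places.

-0.99

m_t − m_c = −2.5 log₁₀(F_t/F_c) = −2.5 log₁₀(2.50) = −2.5 × (0.398) = -0.995.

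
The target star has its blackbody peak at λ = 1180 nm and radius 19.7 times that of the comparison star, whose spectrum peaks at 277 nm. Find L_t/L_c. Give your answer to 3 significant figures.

Wien's law gives T ∝ 1/λ_max, so T_t/T_c = λ_c/λ_t = 277/1180 = 0.2347.
Then L ∝ R²T⁴ gives L_t/L_c = (19.7)² × (0.2347)⁴ = 388.1 × 0.003037 = 1.178.

1.18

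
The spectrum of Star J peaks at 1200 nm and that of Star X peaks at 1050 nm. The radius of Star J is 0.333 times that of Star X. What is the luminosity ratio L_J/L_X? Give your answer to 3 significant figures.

0.0650

Wien's law gives T ∝ 1/λ_max, so T_J/T_X = λ_X/λ_J = 1050/1200 = 0.8750.
Then L ∝ R²T⁴ gives L_J/L_X = (0.333)² × (0.8750)⁴ = 0.1109 × 0.5862 = 0.06500.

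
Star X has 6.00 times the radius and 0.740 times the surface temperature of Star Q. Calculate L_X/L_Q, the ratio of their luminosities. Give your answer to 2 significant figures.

11

From the Stefan–Boltzmann law, L ∝ R²T⁴, so
L_X/L_Q = (R_X/R_Q)² (T_X/T_Q)⁴ = (6.00)² × (0.740)⁴ = 36.00 × 0.2999 = 10.80.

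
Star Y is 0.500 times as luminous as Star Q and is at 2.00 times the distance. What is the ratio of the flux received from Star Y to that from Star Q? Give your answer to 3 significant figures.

0.125

F = L/(4πd²), so F_Y/F_Q = (L_Y/L_Q) / (d_Y/d_Q)²
= 0.500 / (2.00)² = 0.500 / 4.000 = 0.1250.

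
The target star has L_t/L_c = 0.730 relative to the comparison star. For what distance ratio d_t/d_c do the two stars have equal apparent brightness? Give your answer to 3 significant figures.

Equal flux requires L_t/d_t² = L_c/d_c², so d_t/d_c = √(L_t/L_c)
= √(0.730) = 0.8544.

0.854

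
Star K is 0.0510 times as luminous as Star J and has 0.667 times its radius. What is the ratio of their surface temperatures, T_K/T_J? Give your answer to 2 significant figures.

L ∝ R²T⁴ gives T ∝ (L/R²)^(1/4), so
T_K/T_J = (0.0510 / 0.667²)^(1/4) = (0.1146)^(1/4) = 0.5819.

0.58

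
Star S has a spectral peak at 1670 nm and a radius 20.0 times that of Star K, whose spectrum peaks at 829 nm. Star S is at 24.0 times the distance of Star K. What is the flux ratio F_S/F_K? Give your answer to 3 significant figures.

0.0422

Wien's law: T_S/T_K = λ_K/λ_S = 829/1670 = 0.4964.
L_S/L_K = (R_S/R_K)²(T_S/T_K)⁴ = (20.0)²(0.4964)⁴ = 24.29.
F_S/F_K = (L_S/L_K)/(d_S/d_K)² = 24.29/(24.0)² = 0.04217.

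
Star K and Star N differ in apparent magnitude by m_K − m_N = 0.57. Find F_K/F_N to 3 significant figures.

0.592

F_K/F_N = 10^(−(m_K − m_N)/2.5) = 10^(-0.57/2.5) = 10^-0.228 = 0.5916.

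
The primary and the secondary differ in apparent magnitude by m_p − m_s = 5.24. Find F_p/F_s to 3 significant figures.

F_p/F_s = 10^(−(m_p − m_s)/2.5) = 10^(-5.24/2.5) = 10^-2.096 = 0.008017.

0.00802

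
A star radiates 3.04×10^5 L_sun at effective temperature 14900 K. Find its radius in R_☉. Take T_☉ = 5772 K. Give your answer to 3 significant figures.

82.7 R_☉

R/R_☉ = √(L/L_☉) / (T/T_☉)² = √(3.04×10^5) / (2.581)²
       = 551.4 / 6.664 = 82.74.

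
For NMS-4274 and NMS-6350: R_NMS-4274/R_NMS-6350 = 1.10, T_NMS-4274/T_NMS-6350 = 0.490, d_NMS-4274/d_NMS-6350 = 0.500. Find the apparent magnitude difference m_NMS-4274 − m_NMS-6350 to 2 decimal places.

L_NMS-4274/L_NMS-6350 = (1.10)²(0.490)⁴ = 0.06975.
F_NMS-4274/F_NMS-6350 = (L_NMS-4274/L_NMS-6350)/(d_NMS-4274/d_NMS-6350)² = 0.06975/0.2500 = 0.2790.
m_NMS-4274 − m_NMS-6350 = −2.5 log₁₀(0.2790) = 1.39.

1.39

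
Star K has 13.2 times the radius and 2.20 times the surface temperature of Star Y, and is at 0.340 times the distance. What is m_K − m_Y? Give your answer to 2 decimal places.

L_K/L_Y = (13.2)²(2.20)⁴ = 4082.
F_K/F_Y = (L_K/L_Y)/(d_K/d_Y)² = 4082/0.1156 = 3.531×10^4.
m_K − m_Y = −2.5 log₁₀(3.531×10^4) = -11.37.

-11.37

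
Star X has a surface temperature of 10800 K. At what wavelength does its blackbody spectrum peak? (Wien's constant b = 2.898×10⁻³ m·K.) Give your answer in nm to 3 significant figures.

λ_max = b/T = 2.898×10⁻³ / 10800 = 2.68×10^-7 m = 268.3 nm.

268 nm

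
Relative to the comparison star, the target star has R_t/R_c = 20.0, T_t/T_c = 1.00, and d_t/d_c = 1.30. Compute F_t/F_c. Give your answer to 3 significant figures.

L_t/L_c = (R_t/R_c)²(T_t/T_c)⁴ = (20.0)² × (1.00)⁴ = 400.0.
F_t/F_c = (L_t/L_c)/(d_t/d_c)² = 400.0 / (1.30)² = 236.7.

237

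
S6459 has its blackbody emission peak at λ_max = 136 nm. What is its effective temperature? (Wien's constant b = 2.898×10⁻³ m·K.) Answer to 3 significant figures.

T = b/λ_max = 2.898×10⁻³ / (136×10⁻⁹) = 2.131×10^4 K.

2.13×10^4 K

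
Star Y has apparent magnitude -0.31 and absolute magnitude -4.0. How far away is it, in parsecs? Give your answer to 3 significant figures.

54.7 pc

m − M = 5 log₁₀(d/10 pc)
-0.31 − (-4.0) = 3.69 = 5 log₁₀(d/10)
d = 10 × 10^(3.69/5) = 10 × 10^0.738 = 54.70 pc.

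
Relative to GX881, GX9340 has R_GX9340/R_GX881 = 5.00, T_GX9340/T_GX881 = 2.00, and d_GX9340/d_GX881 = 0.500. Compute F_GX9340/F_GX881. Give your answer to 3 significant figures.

L_GX9340/L_GX881 = (R_GX9340/R_GX881)²(T_GX9340/T_GX881)⁴ = (5.00)² × (2.00)⁴ = 400.0.
F_GX9340/F_GX881 = (L_GX9340/L_GX881)/(d_GX9340/d_GX881)² = 400.0 / (0.500)² = 1600.

1.60×10^3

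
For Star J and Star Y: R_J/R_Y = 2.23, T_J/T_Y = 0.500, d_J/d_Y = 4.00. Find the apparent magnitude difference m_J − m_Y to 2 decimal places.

L_J/L_Y = (2.23)²(0.500)⁴ = 0.3108.
F_J/F_Y = (L_J/L_Y)/(d_J/d_Y)² = 0.3108/16.00 = 0.01943.
m_J − m_Y = −2.5 log₁₀(0.01943) = 4.28.

4.28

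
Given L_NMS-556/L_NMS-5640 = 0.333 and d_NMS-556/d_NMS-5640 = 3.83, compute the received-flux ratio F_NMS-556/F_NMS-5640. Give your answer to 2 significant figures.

0.023

F = L/(4πd²), so F_NMS-556/F_NMS-5640 = (L_NMS-556/L_NMS-5640) / (d_NMS-556/d_NMS-5640)²
= 0.333 / (3.83)² = 0.333 / 14.67 = 0.02270.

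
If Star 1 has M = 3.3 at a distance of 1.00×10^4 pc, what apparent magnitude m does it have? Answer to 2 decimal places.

m = M + 5 log₁₀(d/10 pc) = 3.3 + 5 log₁₀(1.00×10^4/10)
  = 3.3 + 5 × 3.000 = 3.3 + 15.00 = 18.30.

18.30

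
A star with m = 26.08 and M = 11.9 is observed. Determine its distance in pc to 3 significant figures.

m − M = 5 log₁₀(d/10 pc)
26.08 − (11.9) = 14.18 = 5 log₁₀(d/10)
d = 10 × 10^(14.18/5) = 10 × 10^2.836 = 6855 pc.

6.85×10^3 pc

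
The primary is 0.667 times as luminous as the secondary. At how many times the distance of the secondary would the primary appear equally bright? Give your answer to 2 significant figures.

Equal flux requires L_p/d_p² = L_s/d_s², so d_p/d_s = √(L_p/L_s)
= √(0.667) = 0.8167.

0.82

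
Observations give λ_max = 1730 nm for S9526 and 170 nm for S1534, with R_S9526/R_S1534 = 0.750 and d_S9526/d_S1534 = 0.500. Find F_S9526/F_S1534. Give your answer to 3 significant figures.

2.10×10^-4

Wien's law: T_S9526/T_S1534 = λ_S1534/λ_S9526 = 170/1730 = 0.09827.
L_S9526/L_S1534 = (R_S9526/R_S1534)²(T_S9526/T_S1534)⁴ = (0.750)²(0.09827)⁴ = 5.245×10^-5.
F_S9526/F_S1534 = (L_S9526/L_S1534)/(d_S9526/d_S1534)² = 5.245×10^-5/(0.500)² = 2.098×10^-4.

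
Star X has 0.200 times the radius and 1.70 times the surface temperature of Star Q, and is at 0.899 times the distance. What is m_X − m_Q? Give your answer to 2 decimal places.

L_X/L_Q = (0.200)²(1.70)⁴ = 0.3341.
F_X/F_Q = (L_X/L_Q)/(d_X/d_Q)² = 0.3341/0.8082 = 0.4134.
m_X − m_Q = −2.5 log₁₀(0.4134) = 0.96.

0.96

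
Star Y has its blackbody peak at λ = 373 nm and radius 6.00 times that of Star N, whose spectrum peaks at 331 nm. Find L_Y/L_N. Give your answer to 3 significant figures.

22.3

Wien's law gives T ∝ 1/λ_max, so T_Y/T_N = λ_N/λ_Y = 331/373 = 0.8874.
Then L ∝ R²T⁴ gives L_Y/L_N = (6.00)² × (0.8874)⁴ = 36.00 × 0.6201 = 22.32.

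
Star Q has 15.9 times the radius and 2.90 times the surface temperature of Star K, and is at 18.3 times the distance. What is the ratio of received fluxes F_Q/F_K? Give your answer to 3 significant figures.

L_Q/L_K = (R_Q/R_K)²(T_Q/T_K)⁴ = (15.9)² × (2.90)⁴ = 1.788×10^4.
F_Q/F_K = (L_Q/L_K)/(d_Q/d_K)² = 1.788×10^4 / (18.3)² = 53.39.

53.4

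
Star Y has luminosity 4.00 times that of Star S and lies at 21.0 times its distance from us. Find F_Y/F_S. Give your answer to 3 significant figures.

0.00907

F = L/(4πd²), so F_Y/F_S = (L_Y/L_S) / (d_Y/d_S)²
= 4.00 / (21.0)² = 4.00 / 441.0 = 0.009070.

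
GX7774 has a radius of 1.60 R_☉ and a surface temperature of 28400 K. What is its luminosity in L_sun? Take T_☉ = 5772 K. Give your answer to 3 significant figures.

1.50×10^3 L_sun

L/L_☉ = (R/R_☉)² (T/T_☉)⁴ = (1.60)² × (28400/5772)⁴
       = 2.560 × (4.920)⁴ = 2.560 × 586.1 = 1500.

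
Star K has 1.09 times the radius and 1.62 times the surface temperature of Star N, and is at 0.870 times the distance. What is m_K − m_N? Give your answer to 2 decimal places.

-2.58

L_K/L_N = (1.09)²(1.62)⁴ = 8.183.
F_K/F_N = (L_K/L_N)/(d_K/d_N)² = 8.183/0.7569 = 10.81.
m_K − m_N = −2.5 log₁₀(10.81) = -2.58.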